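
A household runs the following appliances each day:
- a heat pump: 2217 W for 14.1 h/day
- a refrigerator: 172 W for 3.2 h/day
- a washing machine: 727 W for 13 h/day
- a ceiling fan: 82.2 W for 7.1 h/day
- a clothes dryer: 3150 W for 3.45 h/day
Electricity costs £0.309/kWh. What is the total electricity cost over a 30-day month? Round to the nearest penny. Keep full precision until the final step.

£488.64

heat pump: 2217 W × 14.1 h × 30 d = 937,791 Wh = 937.8 kWh
refrigerator: 172 W × 3.2 h × 30 d = 16,512 Wh = 16.51 kWh
washing machine: 727 W × 13 h × 30 d = 283,530 Wh = 283.5 kWh
ceiling fan: 82.2 W × 7.1 h × 30 d = 17,509 Wh = 17.51 kWh
clothes dryer: 3150 W × 3.45 h × 30 d = 326,025 Wh = 326 kWh
Total energy = 937.8 + 16.51 + 283.5 + 17.51 + 326 = 1,581 kWh
Cost = 1,581 kWh × £0.309 = £488.64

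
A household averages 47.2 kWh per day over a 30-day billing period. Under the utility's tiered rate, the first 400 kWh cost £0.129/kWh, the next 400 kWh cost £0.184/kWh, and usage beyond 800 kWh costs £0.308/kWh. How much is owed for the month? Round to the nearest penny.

Usage = 47.2 kWh/day × 30 days = 1416 kWh
First 400 kWh × £0.129 = £51.60
Next 400 kWh × £0.184 = £73.60
Remaining 616 kWh × £0.308 = £189.73
Total = £314.93

£314.93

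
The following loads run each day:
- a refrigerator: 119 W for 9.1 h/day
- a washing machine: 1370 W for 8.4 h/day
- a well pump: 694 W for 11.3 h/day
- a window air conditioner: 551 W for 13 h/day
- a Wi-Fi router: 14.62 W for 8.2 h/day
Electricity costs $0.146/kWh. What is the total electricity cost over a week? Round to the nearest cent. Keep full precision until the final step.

$28.33

refrigerator: 119 W × 9.1 h × 7 d = 7,580 Wh = 7.58 kWh
washing machine: 1370 W × 8.4 h × 7 d = 80,556 Wh = 80.56 kWh
well pump: 694 W × 11.3 h × 7 d = 54,895 Wh = 54.9 kWh
window air conditioner: 551 W × 13 h × 7 d = 50,141 Wh = 50.14 kWh
Wi-Fi router: 14.62 W × 8.2 h × 7 d = 839 Wh = 0.8392 kWh
Total energy = 7.58 + 80.56 + 54.9 + 50.14 + 0.8392 = 194 kWh
Cost = 194 kWh × $0.146 = $28.33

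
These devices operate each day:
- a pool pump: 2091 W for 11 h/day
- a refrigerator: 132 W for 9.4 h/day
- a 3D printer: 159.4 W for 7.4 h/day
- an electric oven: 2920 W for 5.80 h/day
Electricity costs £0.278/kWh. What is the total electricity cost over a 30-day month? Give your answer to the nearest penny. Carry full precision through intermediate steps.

£353.26

pool pump: 2091 W × 11 h × 30 d = 690,030 Wh = 690 kWh
refrigerator: 132 W × 9.4 h × 30 d = 37,224 Wh = 37.22 kWh
3D printer: 159.4 W × 7.4 h × 30 d = 35,387 Wh = 35.39 kWh
electric oven: 2920 W × 5.80 h × 30 d = 508,080 Wh = 508.1 kWh
Total energy = 690 + 37.22 + 35.39 + 508.1 = 1,271 kWh
Cost = 1,271 kWh × £0.278 = £353.26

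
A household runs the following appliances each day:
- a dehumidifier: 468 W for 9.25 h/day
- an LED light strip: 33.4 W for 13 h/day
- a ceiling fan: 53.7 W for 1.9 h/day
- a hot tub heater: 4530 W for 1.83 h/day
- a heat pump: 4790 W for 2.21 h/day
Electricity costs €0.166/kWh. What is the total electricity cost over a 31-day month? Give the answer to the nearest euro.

dehumidifier: 468 W × 9.25 h × 31 d = 134,199 Wh = 134.2 kWh
LED light strip: 33.4 W × 13 h × 31 d = 13,460 Wh = 13.46 kWh
ceiling fan: 53.7 W × 1.9 h × 31 d = 3,163 Wh = 3.163 kWh
hot tub heater: 4530 W × 1.83 h × 31 d = 256,987 Wh = 257 kWh
heat pump: 4790 W × 2.21 h × 31 d = 328,163 Wh = 328.2 kWh
Total energy = 134.2 + 13.46 + 3.163 + 257 + 328.2 = 736 kWh
Cost = 736 kWh × €0.166 = €122.17 ≈ €122

€122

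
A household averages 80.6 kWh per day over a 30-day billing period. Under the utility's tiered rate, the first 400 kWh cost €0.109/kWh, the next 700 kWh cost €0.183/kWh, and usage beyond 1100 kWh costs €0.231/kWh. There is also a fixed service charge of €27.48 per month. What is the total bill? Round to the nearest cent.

€503.64

Usage = 80.6 kWh/day × 30 days = 2418 kWh
First 400 kWh × €0.109 = €43.60
Next 700 kWh × €0.183 = €128.10
Remaining 1318 kWh × €0.231 = €304.46
Energy charge = €476.16; + service €27.48 = €503.64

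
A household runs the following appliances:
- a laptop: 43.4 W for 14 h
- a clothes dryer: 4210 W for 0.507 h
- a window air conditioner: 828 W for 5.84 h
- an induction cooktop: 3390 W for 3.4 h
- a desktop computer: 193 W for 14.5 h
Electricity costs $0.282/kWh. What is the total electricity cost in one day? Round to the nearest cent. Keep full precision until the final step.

laptop: 43.4 W × 14 h = 608 Wh = 0.6076 kWh
clothes dryer: 4210 W × 0.507 h = 2,134 Wh = 2.134 kWh
window air conditioner: 828 W × 5.84 h = 4,836 Wh = 4.836 kWh
induction cooktop: 3390 W × 3.4 h = 11,526 Wh = 11.53 kWh
desktop computer: 193 W × 14.5 h = 2,798 Wh = 2.799 kWh
Total energy = 0.6076 + 2.134 + 4.836 + 11.53 + 2.799 = 21.9 kWh
Cost = 21.9 kWh × $0.282 = $6.18

$6.18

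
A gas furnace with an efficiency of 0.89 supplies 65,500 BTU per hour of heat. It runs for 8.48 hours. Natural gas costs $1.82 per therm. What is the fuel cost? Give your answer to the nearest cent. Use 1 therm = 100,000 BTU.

$11.36

Heat delivered = 65,500 BTU/h × 8.48 h = 555,440 BTU
Gas input = 555,440 / 0.89 = 624,090 BTU
= 624,090 / 100,000 = 6.241 therm
Cost = 6.241 × $1.82/therm = $11.36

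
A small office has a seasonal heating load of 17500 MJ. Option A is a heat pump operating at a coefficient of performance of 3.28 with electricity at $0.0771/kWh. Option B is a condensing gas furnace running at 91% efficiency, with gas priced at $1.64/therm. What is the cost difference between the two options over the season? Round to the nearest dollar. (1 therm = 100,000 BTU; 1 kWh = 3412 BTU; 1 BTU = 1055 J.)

$185

Heat load = 17500 MJ = 17,500,000,000 J / 1055 = 16,587,678 BTU
Gas: input = 16,587,678 / 0.91 = 18,228,217 BTU = 182.3 therm → 182.3 × $1.64 = $298.94
Heat pump: 16,587,678 BTU / 3412 = 4,862 kWh heat; / 3.28 = 1,482 kWh in → × $0.0771 = $114.28
Difference = |$298.94 − $114.28| = $184.67 ≈ $185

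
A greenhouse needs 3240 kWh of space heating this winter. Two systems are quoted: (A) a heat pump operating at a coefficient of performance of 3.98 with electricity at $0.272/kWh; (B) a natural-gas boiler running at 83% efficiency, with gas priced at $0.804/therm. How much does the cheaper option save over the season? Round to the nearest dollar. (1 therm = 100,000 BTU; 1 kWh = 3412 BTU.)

Heat load = 3240 kWh × 3412 = 11,054,880 BTU
Gas: input = 11,054,880 / 0.83 = 13,319,133 BTU = 133.2 therm → 133.2 × $0.804 = $107.09
Heat pump: 11,054,880 BTU / 3412 = 3,240 kWh heat; / 3.98 = 814.1 kWh in → × $0.272 = $221.43
Difference = |$107.09 − $221.43| = $114.34 ≈ $114

$114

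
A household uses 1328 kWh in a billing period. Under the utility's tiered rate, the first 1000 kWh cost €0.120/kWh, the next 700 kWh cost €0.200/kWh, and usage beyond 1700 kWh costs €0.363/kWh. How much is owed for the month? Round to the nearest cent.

€185.60

First 1000 kWh × €0.120 = €120.00
Next 328 kWh × €0.200 = €65.60
Remaining tier: 0 kWh (not reached)
Total = €185.60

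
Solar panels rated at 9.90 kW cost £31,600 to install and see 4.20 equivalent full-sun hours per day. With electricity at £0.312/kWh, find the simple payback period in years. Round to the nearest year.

Daily generation = 9.90 kW × 4.20 h = 41.58 kWh
Annual generation = 41.58 × 365 = 15177 kWh
Annual savings = 15177 × £0.312 = £4,735.13
Payback = £31,600 / £4,735.13 = 6.67 years

7 years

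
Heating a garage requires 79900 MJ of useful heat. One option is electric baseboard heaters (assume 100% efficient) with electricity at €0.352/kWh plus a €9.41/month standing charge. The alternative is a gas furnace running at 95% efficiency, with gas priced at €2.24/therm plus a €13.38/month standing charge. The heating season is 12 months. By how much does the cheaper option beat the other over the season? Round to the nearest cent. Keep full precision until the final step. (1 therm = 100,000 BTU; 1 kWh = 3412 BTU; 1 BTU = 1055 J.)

€5979.80

Heat load = 79900 MJ = 79,900,000,000 J / 1055 = 75,734,597 BTU
Gas: input = 75,734,597 / 0.95 = 79,720,629 BTU = 797.2 therm → 797.2 × €2.24 = €1,785.74; + 12 × €13.38 standing = €1,946.30
Electric: 75,734,597 BTU / 3412 = 22,200 kWh → × €0.352 = €7,813.18; + 12 × €9.41 standing = €7,926.10
Difference = |€1,946.30 − €7,926.10| = €5,979.80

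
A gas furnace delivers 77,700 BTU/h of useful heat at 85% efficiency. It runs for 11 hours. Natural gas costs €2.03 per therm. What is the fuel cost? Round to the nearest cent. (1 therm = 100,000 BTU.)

€20.41

Heat delivered = 77,700 BTU/h × 11 h = 854,700 BTU
Gas input = 854,700 / 0.85 = 1,005,529 BTU
= 1,005,529 / 100,000 = 10.06 therm
Cost = 10.06 × €2.03/therm = €20.41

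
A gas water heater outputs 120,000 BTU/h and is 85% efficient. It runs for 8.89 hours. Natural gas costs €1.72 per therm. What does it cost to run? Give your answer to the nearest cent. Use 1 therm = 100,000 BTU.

Heat delivered = 120,000 BTU/h × 8.89 h = 1,066,800 BTU
Gas input = 1,066,800 / 0.850 = 1,255,059 BTU
= 1,255,059 / 100,000 = 12.55 therm
Cost = 12.55 × €1.72/therm = €21.59

€21.59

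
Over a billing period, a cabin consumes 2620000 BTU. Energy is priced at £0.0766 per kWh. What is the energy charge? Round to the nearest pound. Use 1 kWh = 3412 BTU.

£59

2620000 BTU × (0.00029308 kWh/BTU) = 767.9 kWh
Cost = 767.9 kWh × £0.0766/kWh = £58.82 ≈ £59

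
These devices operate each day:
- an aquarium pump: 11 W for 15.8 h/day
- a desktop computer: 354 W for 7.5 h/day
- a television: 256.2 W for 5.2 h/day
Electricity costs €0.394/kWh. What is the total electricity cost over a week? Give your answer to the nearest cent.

aquarium pump: 11 W × 15.8 h × 7 d = 1,217 Wh = 1.217 kWh
desktop computer: 354 W × 7.5 h × 7 d = 18,585 Wh = 18.59 kWh
television: 256.2 W × 5.2 h × 7 d = 9,326 Wh = 9.326 kWh
Total energy = 1.217 + 18.59 + 9.326 = 29.13 kWh
Cost = 29.13 kWh × €0.394 = €11.48

€11.48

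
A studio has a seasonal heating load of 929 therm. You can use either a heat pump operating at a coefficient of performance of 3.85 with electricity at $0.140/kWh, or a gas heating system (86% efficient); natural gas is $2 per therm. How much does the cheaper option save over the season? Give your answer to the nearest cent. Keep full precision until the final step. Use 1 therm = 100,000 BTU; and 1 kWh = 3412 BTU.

Heat load = 929 therm × 100,000 = 92,900,000 BTU
Gas: input = 92,900,000 / 0.86 = 108,023,256 BTU = 1,080 therm → 1,080 × $2 = $2,160.47
Heat pump: 92,900,000 BTU / 3412 = 27,230 kWh heat; / 3.85 = 7,072 kWh in → × $0.140 = $990.09
Difference = |$2,160.47 − $990.09| = $1,170.38

$1170.38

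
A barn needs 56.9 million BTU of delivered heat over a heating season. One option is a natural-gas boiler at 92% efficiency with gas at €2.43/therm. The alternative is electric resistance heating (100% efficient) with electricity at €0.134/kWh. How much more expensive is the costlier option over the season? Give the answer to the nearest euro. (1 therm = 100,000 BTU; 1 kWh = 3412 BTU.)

€732

Heat load = 56.9 × 10⁶ BTU = 56,900,000 BTU
Gas: input = 56,900,000 / 0.92 = 61,847,826 BTU = 618.5 therm → 618.5 × €2.43 = €1,502.90
Electric: 56,900,000 BTU / 3412 = 16,680 kWh → × €0.134 = €2,234.64
Difference = |€1,502.90 − €2,234.64| = €731.74 ≈ €732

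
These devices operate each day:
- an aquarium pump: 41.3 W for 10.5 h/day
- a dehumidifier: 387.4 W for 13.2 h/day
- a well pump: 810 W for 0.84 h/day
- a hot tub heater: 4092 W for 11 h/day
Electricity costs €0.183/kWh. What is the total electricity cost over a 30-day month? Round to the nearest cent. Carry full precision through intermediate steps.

aquarium pump: 41.3 W × 10.5 h × 30 d = 13,010 Wh = 13.01 kWh
dehumidifier: 387.4 W × 13.2 h × 30 d = 153,410 Wh = 153.4 kWh
well pump: 810 W × 0.84 h × 30 d = 20,412 Wh = 20.41 kWh
hot tub heater: 4092 W × 11 h × 30 d = 1,350,360 Wh = 1,350 kWh
Total energy = 13.01 + 153.4 + 20.41 + 1,350 = 1,537 kWh
Cost = 1,537 kWh × €0.183 = €281.31

€281.31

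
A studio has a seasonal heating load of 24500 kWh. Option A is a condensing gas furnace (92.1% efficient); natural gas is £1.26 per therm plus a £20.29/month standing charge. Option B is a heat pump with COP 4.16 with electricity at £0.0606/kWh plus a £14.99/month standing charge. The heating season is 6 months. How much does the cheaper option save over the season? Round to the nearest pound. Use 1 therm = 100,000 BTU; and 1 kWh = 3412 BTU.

Heat load = 24500 kWh × 3412 = 83,594,000 BTU
Gas: input = 83,594,000 / 0.921 = 90,764,387 BTU = 907.6 therm → 907.6 × £1.26 = £1,143.63; + 6 × £20.29 standing = £1,265.37
Heat pump: 83,594,000 BTU / 3412 = 24,500 kWh heat; / 4.16 = 5,889 kWh in → × £0.0606 = £356.90; + 6 × £14.99 standing = £446.84
Difference = |£1,265.37 − £446.84| = £818.53 ≈ £819

£819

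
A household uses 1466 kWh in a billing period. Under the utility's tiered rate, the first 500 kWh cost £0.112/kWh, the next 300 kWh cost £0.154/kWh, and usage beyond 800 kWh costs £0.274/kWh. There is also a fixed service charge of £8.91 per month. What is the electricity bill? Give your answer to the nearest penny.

£293.59

First 500 kWh × £0.112 = £56.00
Next 300 kWh × £0.154 = £46.20
Remaining 666 kWh × £0.274 = £182.48
Energy charge = £284.68; + service £8.91 = £293.59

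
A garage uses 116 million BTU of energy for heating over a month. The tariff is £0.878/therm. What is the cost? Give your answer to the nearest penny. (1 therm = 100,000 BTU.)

116 million BTU × (10 therm/million BTU) = 1,160 therm
Cost = 1,160 therm × £0.878/therm = £1,018.48

£1018.48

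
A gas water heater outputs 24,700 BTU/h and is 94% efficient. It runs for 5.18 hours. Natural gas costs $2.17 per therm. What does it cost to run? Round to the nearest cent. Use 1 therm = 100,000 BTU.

Heat delivered = 24,700 BTU/h × 5.18 h = 127,946 BTU
Gas input = 127,946 / 0.94 = 136,113 BTU
= 136,113 / 100,000 = 1.361 therm
Cost = 1.361 × $2.17/therm = $2.95

$2.95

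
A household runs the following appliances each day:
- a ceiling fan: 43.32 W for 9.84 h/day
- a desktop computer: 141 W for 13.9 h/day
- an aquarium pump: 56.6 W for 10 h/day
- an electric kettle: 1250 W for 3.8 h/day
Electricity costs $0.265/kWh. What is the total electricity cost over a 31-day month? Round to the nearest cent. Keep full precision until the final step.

$63.27

ceiling fan: 43.32 W × 9.84 h × 31 d = 13,214 Wh = 13.21 kWh
desktop computer: 141 W × 13.9 h × 31 d = 60,757 Wh = 60.76 kWh
aquarium pump: 56.6 W × 10 h × 31 d = 17,546 Wh = 17.55 kWh
electric kettle: 1250 W × 3.8 h × 31 d = 147,250 Wh = 147.2 kWh
Total energy = 13.21 + 60.76 + 17.55 + 147.2 = 238.8 kWh
Cost = 238.8 kWh × $0.265 = $63.27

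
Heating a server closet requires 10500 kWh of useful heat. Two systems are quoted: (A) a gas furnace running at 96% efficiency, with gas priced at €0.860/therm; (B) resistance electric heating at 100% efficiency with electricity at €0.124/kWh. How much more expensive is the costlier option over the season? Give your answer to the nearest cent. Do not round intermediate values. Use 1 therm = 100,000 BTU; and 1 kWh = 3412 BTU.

Heat load = 10500 kWh × 3412 = 35,826,000 BTU
Gas: input = 35,826,000 / 0.96 = 37,318,750 BTU = 373.2 therm → 373.2 × €0.860 = €320.94
Electric: 35,826,000 BTU / 3412 = 10,500 kWh → × €0.124 = €1,302.00
Difference = |€320.94 − €1,302.00| = €981.06

€981.06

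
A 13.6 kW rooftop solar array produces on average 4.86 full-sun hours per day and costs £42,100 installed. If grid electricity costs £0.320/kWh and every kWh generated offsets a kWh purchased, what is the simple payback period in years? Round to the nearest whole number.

5 years

Daily generation = 13.6 kW × 4.86 h = 66.1 kWh
Annual generation = 66.1 × 365 = 24125 kWh
Annual savings = 24125 × £0.320 = £7,720.01
Payback = £42,100 / £7,720.01 = 5.45 years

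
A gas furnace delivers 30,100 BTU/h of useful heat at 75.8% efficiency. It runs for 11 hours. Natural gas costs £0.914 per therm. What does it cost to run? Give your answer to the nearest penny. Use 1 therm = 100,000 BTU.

Heat delivered = 30,100 BTU/h × 11 h = 331,100 BTU
Gas input = 331,100 / 0.758 = 436,807 BTU
= 436,807 / 100,000 = 4.368 therm
Cost = 4.368 × £0.914/therm = £3.99

£3.99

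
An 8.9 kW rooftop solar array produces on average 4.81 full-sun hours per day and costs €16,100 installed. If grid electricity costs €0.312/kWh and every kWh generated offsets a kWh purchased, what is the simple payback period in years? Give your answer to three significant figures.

3.30 years

Daily generation = 8.9 kW × 4.81 h = 42.81 kWh
Annual generation = 42.81 × 365 = 15625 kWh
Annual savings = 15625 × €0.312 = €4,875.09
Payback = €16,100 / €4,875.09 = 3.3 years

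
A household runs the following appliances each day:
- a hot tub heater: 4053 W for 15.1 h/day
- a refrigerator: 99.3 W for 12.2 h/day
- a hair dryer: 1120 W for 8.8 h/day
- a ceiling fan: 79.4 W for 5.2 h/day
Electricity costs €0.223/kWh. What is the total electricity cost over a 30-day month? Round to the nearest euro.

€486

hot tub heater: 4053 W × 15.1 h × 30 d = 1,836,009 Wh = 1,836 kWh
refrigerator: 99.3 W × 12.2 h × 30 d = 36,344 Wh = 36.34 kWh
hair dryer: 1120 W × 8.8 h × 30 d = 295,680 Wh = 295.7 kWh
ceiling fan: 79.4 W × 5.2 h × 30 d = 12,386 Wh = 12.39 kWh
Total energy = 1,836 + 36.34 + 295.7 + 12.39 = 2,180 kWh
Cost = 2,180 kWh × €0.223 = €486.23 ≈ €486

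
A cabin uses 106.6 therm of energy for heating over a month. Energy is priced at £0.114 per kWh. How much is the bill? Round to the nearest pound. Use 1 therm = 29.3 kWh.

£356

106.6 therm × (29.3 kWh/therm) = 3,123 kWh
Cost = 3,123 kWh × £0.114/kWh = £356.07 ≈ £356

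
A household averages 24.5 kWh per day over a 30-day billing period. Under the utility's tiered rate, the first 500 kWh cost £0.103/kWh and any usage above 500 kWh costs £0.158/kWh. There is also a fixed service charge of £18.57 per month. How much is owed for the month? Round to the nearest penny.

£107.20

Usage = 24.5 kWh/day × 30 days = 735 kWh
First 500 kWh × £0.103 = £51.50
Remaining 235 kWh × £0.158 = £37.13
Energy charge = £88.63; + service £18.57 = £107.20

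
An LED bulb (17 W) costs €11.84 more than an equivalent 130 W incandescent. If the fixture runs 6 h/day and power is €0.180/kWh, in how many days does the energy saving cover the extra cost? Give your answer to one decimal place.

97.0 days

Power saved = 130 − 17 = 113 W
Daily energy saved = 113 W × 6 h = 678 Wh = 0.678 kWh
Daily savings = 0.678 × €0.180 = €0.1220
Payback = €11.84 / €0.1220 per day = 97.02 days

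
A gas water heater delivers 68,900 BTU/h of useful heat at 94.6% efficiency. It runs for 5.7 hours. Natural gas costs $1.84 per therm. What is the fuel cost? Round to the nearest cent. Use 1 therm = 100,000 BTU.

Heat delivered = 68,900 BTU/h × 5.7 h = 392,730 BTU
Gas input = 392,730 / 0.946 = 415,148 BTU
= 415,148 / 100,000 = 4.151 therm
Cost = 4.151 × $1.84/therm = $7.64

$7.64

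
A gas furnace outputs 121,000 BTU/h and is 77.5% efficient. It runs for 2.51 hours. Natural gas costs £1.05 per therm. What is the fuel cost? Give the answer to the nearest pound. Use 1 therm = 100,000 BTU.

£4

Heat delivered = 121,000 BTU/h × 2.51 h = 303,710 BTU
Gas input = 303,710 / 0.775 = 391,884 BTU
= 391,884 / 100,000 = 3.919 therm
Cost = 3.919 × £1.05/therm = £4.11 ≈ £4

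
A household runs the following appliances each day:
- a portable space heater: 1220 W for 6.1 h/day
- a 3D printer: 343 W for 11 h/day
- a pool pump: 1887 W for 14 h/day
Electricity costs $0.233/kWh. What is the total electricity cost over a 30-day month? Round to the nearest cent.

portable space heater: 1220 W × 6.1 h × 30 d = 223,260 Wh = 223.3 kWh
3D printer: 343 W × 11 h × 30 d = 113,190 Wh = 113.2 kWh
pool pump: 1887 W × 14 h × 30 d = 792,540 Wh = 792.5 kWh
Total energy = 223.3 + 113.2 + 792.5 = 1,129 kWh
Cost = 1,129 kWh × $0.233 = $263.05

$263.05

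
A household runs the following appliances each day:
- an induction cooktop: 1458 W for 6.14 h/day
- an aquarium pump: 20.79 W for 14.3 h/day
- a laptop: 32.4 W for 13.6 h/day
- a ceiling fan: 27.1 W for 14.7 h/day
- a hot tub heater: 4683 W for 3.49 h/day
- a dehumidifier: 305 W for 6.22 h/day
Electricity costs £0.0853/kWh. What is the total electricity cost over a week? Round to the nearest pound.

£17

induction cooktop: 1458 W × 6.14 h × 7 d = 62,665 Wh = 62.66 kWh
aquarium pump: 20.79 W × 14.3 h × 7 d = 2,081 Wh = 2.081 kWh
laptop: 32.4 W × 13.6 h × 7 d = 3,084 Wh = 3.084 kWh
ceiling fan: 27.1 W × 14.7 h × 7 d = 2,789 Wh = 2.789 kWh
hot tub heater: 4683 W × 3.49 h × 7 d = 114,406 Wh = 114.4 kWh
dehumidifier: 305 W × 6.22 h × 7 d = 13,280 Wh = 13.28 kWh
Total energy = 62.66 + 2.081 + 3.084 + 2.789 + 114.4 + 13.28 = 198.3 kWh
Cost = 198.3 kWh × £0.0853 = £16.92 ≈ £17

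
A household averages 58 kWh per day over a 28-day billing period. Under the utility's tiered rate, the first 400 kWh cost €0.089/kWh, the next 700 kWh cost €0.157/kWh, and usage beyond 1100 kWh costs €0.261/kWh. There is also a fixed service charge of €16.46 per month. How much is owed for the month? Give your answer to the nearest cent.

Usage = 58 kWh/day × 28 days = 1624 kWh
First 400 kWh × €0.089 = €35.60
Next 700 kWh × €0.157 = €109.90
Remaining 524 kWh × €0.261 = €136.76
Energy charge = €282.26; + service €16.46 = €298.72

€298.72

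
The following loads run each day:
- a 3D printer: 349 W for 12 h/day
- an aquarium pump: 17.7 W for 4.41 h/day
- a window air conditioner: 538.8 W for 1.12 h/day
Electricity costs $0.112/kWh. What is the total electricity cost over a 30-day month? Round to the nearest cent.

$16.36

3D printer: 349 W × 12 h × 30 d = 125,640 Wh = 125.6 kWh
aquarium pump: 17.7 W × 4.41 h × 30 d = 2,342 Wh = 2.342 kWh
window air conditioner: 538.8 W × 1.12 h × 30 d = 18,104 Wh = 18.1 kWh
Total energy = 125.6 + 2.342 + 18.1 = 146.1 kWh
Cost = 146.1 kWh × $0.112 = $16.36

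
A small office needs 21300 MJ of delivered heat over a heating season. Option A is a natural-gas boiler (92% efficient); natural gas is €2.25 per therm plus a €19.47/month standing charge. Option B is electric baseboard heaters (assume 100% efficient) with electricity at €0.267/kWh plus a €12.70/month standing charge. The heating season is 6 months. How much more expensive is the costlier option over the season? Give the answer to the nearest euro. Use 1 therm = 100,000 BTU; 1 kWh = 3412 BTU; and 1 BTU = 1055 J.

Heat load = 21300 MJ = 21,300,000,000 J / 1055 = 20,189,573 BTU
Gas: input = 20,189,573 / 0.92 = 21,945,189 BTU = 219.5 therm → 219.5 × €2.25 = €493.77; + 6 × €19.47 standing = €610.59
Electric: 20,189,573 BTU / 3412 = 5,917 kWh → × €0.267 = €1,579.90; + 6 × €12.70 standing = €1,656.10
Difference = |€610.59 − €1,656.10| = €1,045.51 ≈ €1046

€1046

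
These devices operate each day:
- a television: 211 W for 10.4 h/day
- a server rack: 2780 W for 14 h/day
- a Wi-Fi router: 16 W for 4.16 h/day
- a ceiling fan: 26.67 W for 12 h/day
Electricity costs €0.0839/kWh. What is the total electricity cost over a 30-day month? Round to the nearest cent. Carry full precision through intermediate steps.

€104.46

television: 211 W × 10.4 h × 30 d = 65,832 Wh = 65.83 kWh
server rack: 2780 W × 14 h × 30 d = 1,167,600 Wh = 1,168 kWh
Wi-Fi router: 16 W × 4.16 h × 30 d = 1,997 Wh = 1.997 kWh
ceiling fan: 26.67 W × 12 h × 30 d = 9,601 Wh = 9.601 kWh
Total energy = 65.83 + 1,168 + 1.997 + 9.601 = 1,245 kWh
Cost = 1,245 kWh × €0.0839 = €104.46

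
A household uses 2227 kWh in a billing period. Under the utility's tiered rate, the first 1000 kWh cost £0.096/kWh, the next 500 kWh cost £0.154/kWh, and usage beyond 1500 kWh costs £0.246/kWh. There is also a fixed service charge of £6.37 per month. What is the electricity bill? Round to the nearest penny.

First 1000 kWh × £0.096 = £96.00
Next 500 kWh × £0.154 = £77.00
Remaining 727 kWh × £0.246 = £178.84
Energy charge = £351.84; + service £6.37 = £358.21

£358.21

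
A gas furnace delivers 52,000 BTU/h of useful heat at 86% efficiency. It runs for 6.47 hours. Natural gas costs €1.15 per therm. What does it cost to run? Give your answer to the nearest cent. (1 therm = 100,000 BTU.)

Heat delivered = 52,000 BTU/h × 6.47 h = 336,440 BTU
Gas input = 336,440 / 0.860 = 391,209 BTU
= 391,209 / 100,000 = 3.912 therm
Cost = 3.912 × €1.15/therm = €4.50

€4.50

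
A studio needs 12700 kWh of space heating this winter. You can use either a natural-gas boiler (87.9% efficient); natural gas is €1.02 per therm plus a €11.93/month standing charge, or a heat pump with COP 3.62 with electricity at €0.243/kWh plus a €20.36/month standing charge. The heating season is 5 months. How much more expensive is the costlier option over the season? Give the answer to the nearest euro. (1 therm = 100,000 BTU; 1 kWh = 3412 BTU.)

€392

Heat load = 12700 kWh × 3412 = 43,332,400 BTU
Gas: input = 43,332,400 / 0.879 = 49,297,383 BTU = 493 therm → 493 × €1.02 = €502.83; + 5 × €11.93 standing = €562.48
Heat pump: 43,332,400 BTU / 3412 = 12,700 kWh heat; / 3.62 = 3,508 kWh in → × €0.243 = €852.51; + 5 × €20.36 standing = €954.31
Difference = |€562.48 − €954.31| = €391.83 ≈ €392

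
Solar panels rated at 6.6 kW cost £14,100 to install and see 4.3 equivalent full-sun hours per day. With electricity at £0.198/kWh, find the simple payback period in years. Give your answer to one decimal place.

6.9 years

Daily generation = 6.6 kW × 4.3 h = 28.38 kWh
Annual generation = 28.38 × 365 = 10359 kWh
Annual savings = 10359 × £0.198 = £2,051.02
Payback = £14,100 / £2,051.02 = 6.87 years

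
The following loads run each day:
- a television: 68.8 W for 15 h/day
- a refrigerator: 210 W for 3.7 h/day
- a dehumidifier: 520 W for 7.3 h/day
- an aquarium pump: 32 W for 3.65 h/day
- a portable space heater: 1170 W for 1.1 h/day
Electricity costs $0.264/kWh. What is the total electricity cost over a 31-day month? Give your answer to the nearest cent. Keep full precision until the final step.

television: 68.8 W × 15 h × 31 d = 31,992 Wh = 31.99 kWh
refrigerator: 210 W × 3.7 h × 31 d = 24,087 Wh = 24.09 kWh
dehumidifier: 520 W × 7.3 h × 31 d = 117,676 Wh = 117.7 kWh
aquarium pump: 32 W × 3.65 h × 31 d = 3,621 Wh = 3.621 kWh
portable space heater: 1170 W × 1.1 h × 31 d = 39,897 Wh = 39.9 kWh
Total energy = 31.99 + 24.09 + 117.7 + 3.621 + 39.9 = 217.3 kWh
Cost = 217.3 kWh × $0.264 = $57.36

$57.36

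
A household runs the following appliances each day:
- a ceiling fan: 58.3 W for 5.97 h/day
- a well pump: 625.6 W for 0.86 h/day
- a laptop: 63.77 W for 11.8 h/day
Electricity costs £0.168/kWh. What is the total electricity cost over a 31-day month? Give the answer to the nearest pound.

£9

ceiling fan: 58.3 W × 5.97 h × 31 d = 10,790 Wh = 10.79 kWh
well pump: 625.6 W × 0.86 h × 31 d = 16,678 Wh = 16.68 kWh
laptop: 63.77 W × 11.8 h × 31 d = 23,327 Wh = 23.33 kWh
Total energy = 10.79 + 16.68 + 23.33 = 50.8 kWh
Cost = 50.8 kWh × £0.168 = £8.53 ≈ £9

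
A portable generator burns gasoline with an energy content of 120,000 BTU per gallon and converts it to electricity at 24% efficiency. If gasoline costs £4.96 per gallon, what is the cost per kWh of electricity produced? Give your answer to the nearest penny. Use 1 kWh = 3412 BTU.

Electrical output per gallon = 120,000 BTU × 0.24 / 3412 BTU/kWh = 8.441 kWh
Cost per kWh = £4.96 / 8.441 kWh = £0.588

£0.59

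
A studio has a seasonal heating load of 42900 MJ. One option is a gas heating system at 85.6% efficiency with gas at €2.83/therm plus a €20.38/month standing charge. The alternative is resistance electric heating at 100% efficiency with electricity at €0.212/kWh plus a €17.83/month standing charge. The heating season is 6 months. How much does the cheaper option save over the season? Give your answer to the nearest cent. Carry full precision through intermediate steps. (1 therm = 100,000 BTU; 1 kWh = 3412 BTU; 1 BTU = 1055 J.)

Heat load = 42900 MJ = 42,900,000,000 J / 1055 = 40,663,507 BTU
Gas: input = 40,663,507 / 0.856 = 47,504,097 BTU = 475 therm → 475 × €2.83 = €1,344.37; + 6 × €20.38 standing = €1,466.65
Electric: 40,663,507 BTU / 3412 = 11,920 kWh → × €0.212 = €2,526.57; + 6 × €17.83 standing = €2,633.55
Difference = |€1,466.65 − €2,633.55| = €1,166.91

€1166.91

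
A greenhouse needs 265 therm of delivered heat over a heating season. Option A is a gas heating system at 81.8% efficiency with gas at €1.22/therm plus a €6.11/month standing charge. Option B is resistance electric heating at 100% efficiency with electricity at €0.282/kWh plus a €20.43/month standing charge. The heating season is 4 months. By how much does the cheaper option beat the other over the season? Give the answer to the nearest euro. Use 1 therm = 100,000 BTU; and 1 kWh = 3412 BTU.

€1852

Heat load = 265 therm × 100,000 = 26,500,000 BTU
Gas: input = 26,500,000 / 0.818 = 32,396,088 BTU = 324 therm → 324 × €1.22 = €395.23; + 4 × €6.11 standing = €419.67
Electric: 26,500,000 BTU / 3412 = 7,767 kWh → × €0.282 = €2,190.21; + 4 × €20.43 standing = €2,271.93
Difference = |€419.67 − €2,271.93| = €1,852.26 ≈ €1852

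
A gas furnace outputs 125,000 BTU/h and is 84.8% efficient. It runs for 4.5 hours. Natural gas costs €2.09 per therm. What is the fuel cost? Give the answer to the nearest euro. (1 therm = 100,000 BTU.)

€14

Heat delivered = 125,000 BTU/h × 4.5 h = 562,500 BTU
Gas input = 562,500 / 0.848 = 663,325 BTU
= 663,325 / 100,000 = 6.633 therm
Cost = 6.633 × €2.09/therm = €13.86 ≈ €14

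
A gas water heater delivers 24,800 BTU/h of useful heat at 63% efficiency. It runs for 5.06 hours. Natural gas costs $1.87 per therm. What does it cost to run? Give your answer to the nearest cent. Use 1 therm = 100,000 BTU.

Heat delivered = 24,800 BTU/h × 5.06 h = 125,488 BTU
Gas input = 125,488 / 0.63 = 199,187 BTU
= 199,187 / 100,000 = 1.992 therm
Cost = 1.992 × $1.87/therm = $3.72

$3.72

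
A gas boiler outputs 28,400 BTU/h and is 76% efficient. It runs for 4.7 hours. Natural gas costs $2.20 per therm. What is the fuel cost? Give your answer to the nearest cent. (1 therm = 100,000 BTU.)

Heat delivered = 28,400 BTU/h × 4.7 h = 133,480 BTU
Gas input = 133,480 / 0.76 = 175,632 BTU
= 175,632 / 100,000 = 1.756 therm
Cost = 1.756 × $2.20/therm = $3.86

$3.86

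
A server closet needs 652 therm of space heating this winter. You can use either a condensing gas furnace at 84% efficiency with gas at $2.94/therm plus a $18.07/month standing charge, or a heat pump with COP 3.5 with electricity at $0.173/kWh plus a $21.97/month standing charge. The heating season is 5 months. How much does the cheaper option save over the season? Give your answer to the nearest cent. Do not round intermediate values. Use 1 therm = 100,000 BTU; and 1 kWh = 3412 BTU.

$1317.97

Heat load = 652 therm × 100,000 = 65,200,000 BTU
Gas: input = 65,200,000 / 0.84 = 77,619,048 BTU = 776.2 therm → 776.2 × $2.94 = $2,282.00; + 5 × $18.07 standing = $2,372.35
Heat pump: 65,200,000 BTU / 3412 = 19,110 kWh heat; / 3.5 = 5,460 kWh in → × $0.173 = $944.53; + 5 × $21.97 standing = $1,054.38
Difference = |$2,372.35 − $1,054.38| = $1,317.97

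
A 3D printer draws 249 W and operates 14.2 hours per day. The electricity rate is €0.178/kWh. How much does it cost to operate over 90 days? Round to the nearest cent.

€56.64

Energy = 249 W × 14.2 h/day × 90 days = 318,222 Wh = 318.2 kWh
Cost = 318.2 kWh × €0.178/kWh = €56.64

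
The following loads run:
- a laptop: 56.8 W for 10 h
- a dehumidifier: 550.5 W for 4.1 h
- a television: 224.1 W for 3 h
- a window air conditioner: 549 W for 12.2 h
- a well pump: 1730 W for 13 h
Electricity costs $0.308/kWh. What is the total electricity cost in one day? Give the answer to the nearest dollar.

laptop: 56.8 W × 10 h = 568 Wh = 0.568 kWh
dehumidifier: 550.5 W × 4.1 h = 2,257 Wh = 2.257 kWh
television: 224.1 W × 3 h = 672 Wh = 0.6723 kWh
window air conditioner: 549 W × 12.2 h = 6,698 Wh = 6.698 kWh
well pump: 1730 W × 13 h = 22,490 Wh = 22.49 kWh
Total energy = 0.568 + 2.257 + 0.6723 + 6.698 + 22.49 = 32.69 kWh
Cost = 32.69 kWh × $0.308 = $10.07 ≈ $10

$10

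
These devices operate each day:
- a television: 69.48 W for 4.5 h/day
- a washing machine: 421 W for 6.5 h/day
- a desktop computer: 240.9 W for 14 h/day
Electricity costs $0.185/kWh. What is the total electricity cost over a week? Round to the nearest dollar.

television: 69.48 W × 4.5 h × 7 d = 2,189 Wh = 2.189 kWh
washing machine: 421 W × 6.5 h × 7 d = 19,156 Wh = 19.16 kWh
desktop computer: 240.9 W × 14 h × 7 d = 23,608 Wh = 23.61 kWh
Total energy = 2.189 + 19.16 + 23.61 = 44.95 kWh
Cost = 44.95 kWh × $0.185 = $8.32 ≈ $8

$8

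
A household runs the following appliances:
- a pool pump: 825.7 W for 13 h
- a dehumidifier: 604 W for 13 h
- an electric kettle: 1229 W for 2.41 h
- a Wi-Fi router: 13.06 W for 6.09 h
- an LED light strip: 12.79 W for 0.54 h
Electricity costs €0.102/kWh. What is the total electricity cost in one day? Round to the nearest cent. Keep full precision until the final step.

pool pump: 825.7 W × 13 h = 10,734 Wh = 10.73 kWh
dehumidifier: 604 W × 13 h = 7,852 Wh = 7.852 kWh
electric kettle: 1229 W × 2.41 h = 2,962 Wh = 2.962 kWh
Wi-Fi router: 13.06 W × 6.09 h = 80 Wh = 0.07954 kWh
LED light strip: 12.79 W × 0.54 h = 7 Wh = 0.006907 kWh
Total energy = 10.73 + 7.852 + 2.962 + 0.07954 + 0.006907 = 21.63 kWh
Cost = 21.63 kWh × €0.102 = €2.21

€2.21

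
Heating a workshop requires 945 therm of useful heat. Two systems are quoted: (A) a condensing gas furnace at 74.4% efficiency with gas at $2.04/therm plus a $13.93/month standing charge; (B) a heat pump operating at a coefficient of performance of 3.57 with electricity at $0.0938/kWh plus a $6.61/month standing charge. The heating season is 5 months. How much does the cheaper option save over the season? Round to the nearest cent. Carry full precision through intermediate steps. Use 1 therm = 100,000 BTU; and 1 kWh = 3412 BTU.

Heat load = 945 therm × 100,000 = 94,500,000 BTU
Gas: input = 94,500,000 / 0.744 = 127,016,129 BTU = 1,270 therm → 1,270 × $2.04 = $2,591.13; + 5 × $13.93 standing = $2,660.78
Heat pump: 94,500,000 BTU / 3412 = 27,700 kWh heat; / 3.57 = 7,758 kWh in → × $0.0938 = $727.71; + 5 × $6.61 standing = $760.76
Difference = |$2,660.78 − $760.76| = $1,900.02

$1900.02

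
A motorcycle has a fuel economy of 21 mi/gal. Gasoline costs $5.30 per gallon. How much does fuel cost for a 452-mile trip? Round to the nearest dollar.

Fuel = 452 mi / 21 mpg = 21.52 gal
Cost = 21.52 gal × $5.30/gal = $114.08 ≈ $114

$114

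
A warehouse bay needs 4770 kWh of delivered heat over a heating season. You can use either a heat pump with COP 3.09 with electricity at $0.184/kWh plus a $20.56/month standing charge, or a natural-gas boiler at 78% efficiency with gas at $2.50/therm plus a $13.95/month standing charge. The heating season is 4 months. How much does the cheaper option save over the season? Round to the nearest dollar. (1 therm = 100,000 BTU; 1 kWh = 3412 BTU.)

Heat load = 4770 kWh × 3412 = 16,275,240 BTU
Gas: input = 16,275,240 / 0.78 = 20,865,692 BTU = 208.7 therm → 208.7 × $2.50 = $521.64; + 4 × $13.95 standing = $577.44
Heat pump: 16,275,240 BTU / 3412 = 4,770 kWh heat; / 3.09 = 1,544 kWh in → × $0.184 = $284.04; + 4 × $20.56 standing = $366.28
Difference = |$577.44 − $366.28| = $211.16 ≈ $211

$211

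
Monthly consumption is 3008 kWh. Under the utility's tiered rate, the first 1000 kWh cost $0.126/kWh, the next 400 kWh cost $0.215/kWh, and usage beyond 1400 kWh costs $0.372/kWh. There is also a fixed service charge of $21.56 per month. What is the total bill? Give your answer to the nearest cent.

$831.74

First 1000 kWh × $0.126 = $126.00
Next 400 kWh × $0.215 = $86.00
Remaining 1608 kWh × $0.372 = $598.18
Energy charge = $810.18; + service $21.56 = $831.74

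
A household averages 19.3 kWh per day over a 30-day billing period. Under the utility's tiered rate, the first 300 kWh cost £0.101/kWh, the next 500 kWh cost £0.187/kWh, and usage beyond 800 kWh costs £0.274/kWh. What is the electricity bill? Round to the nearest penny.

Usage = 19.3 kWh/day × 30 days = 579 kWh
First 300 kWh × £0.101 = £30.30
Next 279 kWh × £0.187 = £52.17
Remaining tier: 0 kWh (not reached)
Total = £82.47

£82.47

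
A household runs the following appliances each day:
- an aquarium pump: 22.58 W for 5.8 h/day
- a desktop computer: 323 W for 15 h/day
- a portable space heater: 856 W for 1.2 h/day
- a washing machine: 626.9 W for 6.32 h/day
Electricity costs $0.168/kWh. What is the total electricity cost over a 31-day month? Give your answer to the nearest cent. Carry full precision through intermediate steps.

aquarium pump: 22.58 W × 5.8 h × 31 d = 4,060 Wh = 4.06 kWh
desktop computer: 323 W × 15 h × 31 d = 150,195 Wh = 150.2 kWh
portable space heater: 856 W × 1.2 h × 31 d = 31,843 Wh = 31.84 kWh
washing machine: 626.9 W × 6.32 h × 31 d = 122,822 Wh = 122.8 kWh
Total energy = 4.06 + 150.2 + 31.84 + 122.8 = 308.9 kWh
Cost = 308.9 kWh × $0.168 = $51.90

$51.90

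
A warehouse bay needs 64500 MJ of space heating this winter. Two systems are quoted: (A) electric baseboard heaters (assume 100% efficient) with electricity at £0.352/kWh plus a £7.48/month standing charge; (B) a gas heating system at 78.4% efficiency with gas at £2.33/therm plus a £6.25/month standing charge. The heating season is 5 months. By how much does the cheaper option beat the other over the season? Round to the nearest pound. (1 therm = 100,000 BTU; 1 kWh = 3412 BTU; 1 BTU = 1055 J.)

Heat load = 64500 MJ = 64,500,000,000 J / 1055 = 61,137,441 BTU
Gas: input = 61,137,441 / 0.784 = 77,981,430 BTU = 779.8 therm → 779.8 × £2.33 = £1,816.97; + 5 × £6.25 standing = £1,848.22
Electric: 61,137,441 BTU / 3412 = 17,920 kWh → × £0.352 = £6,307.26; + 5 × £7.48 standing = £6,344.66
Difference = |£1,848.22 − £6,344.66| = £4,496.45 ≈ £4496

£4496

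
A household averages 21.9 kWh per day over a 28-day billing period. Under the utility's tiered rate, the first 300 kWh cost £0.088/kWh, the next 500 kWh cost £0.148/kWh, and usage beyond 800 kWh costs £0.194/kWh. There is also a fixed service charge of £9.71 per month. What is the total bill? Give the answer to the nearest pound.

£82

Usage = 21.9 kWh/day × 28 days = 613.2 kWh
First 300 kWh × £0.088 = £26.40
Next 313.2 kWh × £0.148 = £46.35
Remaining tier: 0 kWh (not reached)
Energy charge = £72.75; + service £9.71 = £82.46 ≈ £82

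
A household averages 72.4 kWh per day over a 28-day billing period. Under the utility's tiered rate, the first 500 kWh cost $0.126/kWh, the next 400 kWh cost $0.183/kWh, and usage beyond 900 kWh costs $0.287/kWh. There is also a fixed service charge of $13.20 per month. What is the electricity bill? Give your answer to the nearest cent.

Usage = 72.4 kWh/day × 28 days = 2027.2 kWh
First 500 kWh × $0.126 = $63.00
Next 400 kWh × $0.183 = $73.20
Remaining 1127.2 kWh × $0.287 = $323.51
Energy charge = $459.71; + service $13.20 = $472.91

$472.91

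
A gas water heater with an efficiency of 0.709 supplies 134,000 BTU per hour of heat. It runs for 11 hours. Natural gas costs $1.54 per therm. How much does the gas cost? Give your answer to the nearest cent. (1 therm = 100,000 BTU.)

$32.02

Heat delivered = 134,000 BTU/h × 11 h = 1,474,000 BTU
Gas input = 1,474,000 / 0.709 = 2,078,984 BTU
= 2,078,984 / 100,000 = 20.79 therm
Cost = 20.79 × $1.54/therm = $32.02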